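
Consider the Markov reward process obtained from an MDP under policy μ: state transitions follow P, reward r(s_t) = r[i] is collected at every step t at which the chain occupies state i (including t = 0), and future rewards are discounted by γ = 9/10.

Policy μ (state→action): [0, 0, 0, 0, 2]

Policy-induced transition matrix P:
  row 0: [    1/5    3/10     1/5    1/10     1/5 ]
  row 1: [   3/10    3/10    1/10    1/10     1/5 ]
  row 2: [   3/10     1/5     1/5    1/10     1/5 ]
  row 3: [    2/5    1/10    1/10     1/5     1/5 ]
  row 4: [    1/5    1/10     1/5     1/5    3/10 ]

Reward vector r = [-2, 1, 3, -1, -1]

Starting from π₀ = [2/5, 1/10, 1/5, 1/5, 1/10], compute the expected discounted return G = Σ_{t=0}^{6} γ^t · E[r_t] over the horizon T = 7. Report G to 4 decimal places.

G = -1.1279

t=0: π = [0.4000, 0.1000, 0.2000, 0.2000, 0.1000], E[r] = -0.4000, γ^t·E[r] = -0.400000, running G = -0.400000
t=1: π = [0.2700, 0.2200, 0.1700, 0.1300, 0.2100], E[r] = -0.1500, γ^t·E[r] = -0.135000, running G = -0.535000
t=2: π = [0.2650, 0.2150, 0.1650, 0.1340, 0.2210], E[r] = -0.1750, γ^t·E[r] = -0.141750, running G = -0.676750
t=3: π = [0.2648, 0.2125, 0.1651, 0.1355, 0.2221], E[r] = -0.1794, γ^t·E[r] = -0.130783, running G = -0.807533
t=4: π = [0.2649, 0.2120, 0.1652, 0.1358, 0.2222], E[r] = -0.1801, γ^t·E[r] = -0.118177, running G = -0.925709
t=5: π = [0.2649, 0.2119, 0.1652, 0.1358, 0.2222], E[r] = -0.1802, γ^t·E[r] = -0.106400, running G = -1.032109
t=6: π = [0.2649, 0.2119, 0.1652, 0.1358, 0.2222], E[r] = -0.1802, γ^t·E[r] = -0.095764, running G = -1.127873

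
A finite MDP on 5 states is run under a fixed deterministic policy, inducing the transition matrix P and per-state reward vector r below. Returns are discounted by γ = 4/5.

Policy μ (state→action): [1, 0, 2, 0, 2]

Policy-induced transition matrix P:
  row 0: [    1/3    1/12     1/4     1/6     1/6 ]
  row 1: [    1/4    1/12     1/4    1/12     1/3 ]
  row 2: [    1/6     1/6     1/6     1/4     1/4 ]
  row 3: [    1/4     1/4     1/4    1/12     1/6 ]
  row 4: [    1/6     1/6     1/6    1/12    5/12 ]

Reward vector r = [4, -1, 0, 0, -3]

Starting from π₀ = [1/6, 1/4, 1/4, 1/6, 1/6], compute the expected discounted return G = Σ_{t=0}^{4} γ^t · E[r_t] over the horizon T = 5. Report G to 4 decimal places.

G = -0.2180

t=0: π = [0.1667, 0.2500, 0.2500, 0.1667, 0.1667], E[r] = -0.0833, γ^t·E[r] = -0.083333, running G = -0.083333
t=1: π = [0.2292, 0.1458, 0.2153, 0.1389, 0.2708], E[r] = -0.0417, γ^t·E[r] = -0.033333, running G = -0.116667
t=2: π = [0.2286, 0.1470, 0.2095, 0.1383, 0.2766], E[r] = -0.0625, γ^t·E[r] = -0.040000, running G = -0.156667
t=3: π = [0.2285, 0.1469, 0.2095, 0.1373, 0.2778], E[r] = -0.0661, γ^t·E[r] = -0.033827, running G = -0.190494
t=4: π = [0.2284, 0.1468, 0.2094, 0.1373, 0.2781], E[r] = -0.0672, γ^t·E[r] = -0.027533, running G = -0.218026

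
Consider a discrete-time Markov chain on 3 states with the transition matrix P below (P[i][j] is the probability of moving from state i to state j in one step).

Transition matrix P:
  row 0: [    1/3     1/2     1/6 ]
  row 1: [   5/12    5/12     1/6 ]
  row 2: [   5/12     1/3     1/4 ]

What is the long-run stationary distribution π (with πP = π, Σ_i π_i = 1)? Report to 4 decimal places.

Balance equations π_j = Σ_i π_i·P[i][j]:
  π_0 = 1/3·π_0 + 5/12·π_1 + 5/12·π_2
  π_1 = 1/2·π_0 + 5/12·π_1 + 1/3·π_2
  normalize: π_0 + π_1 + π_2 = 1
Solving the linear system gives exactly π = [5/13, 62/143, 2/11].

π = [0.3846, 0.4336, 0.1818]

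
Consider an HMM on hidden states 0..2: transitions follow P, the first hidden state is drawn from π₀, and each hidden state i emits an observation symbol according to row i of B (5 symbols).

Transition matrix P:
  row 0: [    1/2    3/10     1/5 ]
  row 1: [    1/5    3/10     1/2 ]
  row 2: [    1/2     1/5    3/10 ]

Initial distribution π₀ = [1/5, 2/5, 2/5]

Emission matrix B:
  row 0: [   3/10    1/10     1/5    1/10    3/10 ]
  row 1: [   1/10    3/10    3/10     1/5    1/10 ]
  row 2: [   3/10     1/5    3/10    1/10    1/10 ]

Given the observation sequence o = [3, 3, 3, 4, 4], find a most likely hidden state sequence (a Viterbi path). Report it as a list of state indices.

t=0: δ = [2.000e-02, 8.000e-02, 4.000e-02]  (obs o_0=3)
t=1: δ = [2.000e-03, 4.800e-03, 4.000e-03]  ψ = [2, 1, 1]  (obs o_1=3)
t=2: δ = [2.000e-04, 2.880e-04, 2.400e-04]  ψ = [2, 1, 1]  (obs o_2=3)
t=3: δ = [3.600e-05, 8.640e-06, 1.440e-05]  ψ = [2, 1, 1]  (obs o_3=4)
t=4: δ = [5.400e-06, 1.080e-06, 7.200e-07]  ψ = [0, 0, 0]  (obs o_4=4)
backtrack: best end state = 0; path = [1, 1, 2, 0, 0]

path = [1, 1, 2, 0, 0]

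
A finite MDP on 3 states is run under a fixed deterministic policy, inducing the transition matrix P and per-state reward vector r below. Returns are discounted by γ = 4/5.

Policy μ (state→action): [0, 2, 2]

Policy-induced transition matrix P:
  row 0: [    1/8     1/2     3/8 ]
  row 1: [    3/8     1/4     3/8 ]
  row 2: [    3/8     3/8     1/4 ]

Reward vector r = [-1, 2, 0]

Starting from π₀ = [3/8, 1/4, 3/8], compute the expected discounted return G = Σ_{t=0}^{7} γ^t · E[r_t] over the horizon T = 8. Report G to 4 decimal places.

G = 1.5399

t=0: π = [0.3750, 0.2500, 0.3750], E[r] = 0.1250, γ^t·E[r] = 0.125000, running G = 0.125000
t=1: π = [0.2813, 0.3906, 0.3281], E[r] = 0.5000, γ^t·E[r] = 0.400000, running G = 0.525000
t=2: π = [0.3047, 0.3613, 0.3340], E[r] = 0.4180, γ^t·E[r] = 0.267500, running G = 0.792500
t=3: π = [0.2988, 0.3679, 0.3333], E[r] = 0.4370, γ^t·E[r] = 0.223750, running G = 1.016250
t=4: π = [0.3003, 0.3664, 0.3333], E[r] = 0.4324, γ^t·E[r] = 0.177125, running G = 1.193375
t=5: π = [0.2999, 0.3667, 0.3333], E[r] = 0.4336, γ^t·E[r] = 0.142068, running G = 1.335443
t=6: π = [0.3000, 0.3666, 0.3333], E[r] = 0.4333, γ^t·E[r] = 0.113581, running G = 1.449024
t=7: π = [0.3000, 0.3667, 0.3333], E[r] = 0.4333, γ^t·E[r] = 0.090879, running G = 1.539903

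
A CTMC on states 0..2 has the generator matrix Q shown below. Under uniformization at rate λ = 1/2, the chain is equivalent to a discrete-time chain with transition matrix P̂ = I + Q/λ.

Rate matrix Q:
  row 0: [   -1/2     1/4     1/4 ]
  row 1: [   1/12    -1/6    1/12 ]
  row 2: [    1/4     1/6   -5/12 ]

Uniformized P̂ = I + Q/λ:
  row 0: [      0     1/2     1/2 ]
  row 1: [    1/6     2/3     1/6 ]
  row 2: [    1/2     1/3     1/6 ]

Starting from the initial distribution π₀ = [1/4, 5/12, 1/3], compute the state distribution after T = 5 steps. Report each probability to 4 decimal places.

π = [0.2109, 0.5524, 0.2367]

t=0: π = [0.2500, 0.4167, 0.3333]
t=1: π = [0.2361, 0.5139, 0.2500]
t=2: π = [0.2106, 0.5440, 0.2454]
t=3: π = [0.2133, 0.5498, 0.2369]
t=4: π = [0.2101, 0.5521, 0.2378]
t=5: π = [0.2109, 0.5524, 0.2367]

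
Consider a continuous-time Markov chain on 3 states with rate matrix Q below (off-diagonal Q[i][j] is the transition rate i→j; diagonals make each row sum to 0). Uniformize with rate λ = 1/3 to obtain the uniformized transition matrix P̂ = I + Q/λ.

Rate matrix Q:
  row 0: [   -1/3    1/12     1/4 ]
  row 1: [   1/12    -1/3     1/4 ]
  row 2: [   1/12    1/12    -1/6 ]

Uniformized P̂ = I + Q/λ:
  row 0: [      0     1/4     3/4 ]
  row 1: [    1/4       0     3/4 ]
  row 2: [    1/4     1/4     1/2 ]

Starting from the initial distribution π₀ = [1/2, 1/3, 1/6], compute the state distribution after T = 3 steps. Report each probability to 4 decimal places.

t=0: π = [0.5000, 0.3333, 0.1667]
t=1: π = [0.1250, 0.1667, 0.7083]
t=2: π = [0.2188, 0.2083, 0.5729]
t=3: π = [0.1953, 0.1979, 0.6068]

π = [0.1953, 0.1979, 0.6068]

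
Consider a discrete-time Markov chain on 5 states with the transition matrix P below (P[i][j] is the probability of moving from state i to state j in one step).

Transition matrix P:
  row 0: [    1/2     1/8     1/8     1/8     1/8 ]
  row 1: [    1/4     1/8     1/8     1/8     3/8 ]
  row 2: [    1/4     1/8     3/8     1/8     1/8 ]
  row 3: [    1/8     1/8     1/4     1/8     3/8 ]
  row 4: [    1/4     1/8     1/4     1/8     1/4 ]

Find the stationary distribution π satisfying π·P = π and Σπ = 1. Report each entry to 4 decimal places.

π = [0.3125, 0.1250, 0.2232, 0.1250, 0.2143]

Balance equations π_j = Σ_i π_i·P[i][j]:
  π_0 = 1/2·π_0 + 1/4·π_1 + 1/4·π_2 + 1/8·π_3 + 1/4·π_4
  π_1 = 1/8·π_0 + 1/8·π_1 + 1/8·π_2 + 1/8·π_3 + 1/8·π_4
  π_2 = 1/8·π_0 + 1/8·π_1 + 3/8·π_2 + 1/4·π_3 + 1/4·π_4
  π_3 = 1/8·π_0 + 1/8·π_1 + 1/8·π_2 + 1/8·π_3 + 1/8·π_4
  normalize: π_0 + π_1 + π_2 + π_3 + π_4 = 1
Solving the linear system gives exactly π = [5/16, 1/8, 25/112, 1/8, 3/14].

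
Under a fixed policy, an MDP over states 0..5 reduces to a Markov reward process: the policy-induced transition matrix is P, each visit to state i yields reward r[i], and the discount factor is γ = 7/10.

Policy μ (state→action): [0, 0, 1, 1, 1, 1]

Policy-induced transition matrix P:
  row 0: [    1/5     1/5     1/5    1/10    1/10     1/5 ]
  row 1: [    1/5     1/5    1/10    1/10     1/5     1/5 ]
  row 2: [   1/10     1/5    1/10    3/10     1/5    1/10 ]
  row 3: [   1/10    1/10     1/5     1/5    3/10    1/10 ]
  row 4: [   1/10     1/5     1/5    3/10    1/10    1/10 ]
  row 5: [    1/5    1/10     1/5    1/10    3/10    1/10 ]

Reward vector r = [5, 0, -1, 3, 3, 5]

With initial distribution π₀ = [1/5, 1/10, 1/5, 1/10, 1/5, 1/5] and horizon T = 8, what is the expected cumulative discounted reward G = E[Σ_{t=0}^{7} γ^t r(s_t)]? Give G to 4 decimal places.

t=0: π = [0.2000, 0.1000, 0.2000, 0.1000, 0.2000, 0.2000], E[r] = 2.7000, γ^t·E[r] = 2.700000, running G = 2.700000
t=1: π = [0.1500, 0.1700, 0.1700, 0.1900, 0.1900, 0.1300], E[r] = 2.3700, γ^t·E[r] = 1.659000, running G = 4.359000
t=2: π = [0.1450, 0.1680, 0.1660, 0.1910, 0.1980, 0.1320], E[r] = 2.3860, γ^t·E[r] = 1.169140, running G = 5.528140
t=3: π = [0.1445, 0.1677, 0.1666, 0.1919, 0.1980, 0.1313], E[r] = 2.3821, γ^t·E[r] = 0.817060, running G = 6.345200
t=4: π = [0.1444, 0.1677, 0.1666, 0.1921, 0.1981, 0.1312], E[r] = 2.3818, γ^t·E[r] = 0.571875, running G = 6.917075
t=5: π = [0.1443, 0.1677, 0.1666, 0.1921, 0.1981, 0.1312], E[r] = 2.3818, γ^t·E[r] = 0.400302, running G = 7.317377
t=6: π = [0.1443, 0.1677, 0.1666, 0.1921, 0.1981, 0.1312], E[r] = 2.3817, γ^t·E[r] = 0.280209, running G = 7.597586
t=7: π = [0.1443, 0.1677, 0.1666, 0.1921, 0.1981, 0.1312], E[r] = 2.3817, γ^t·E[r] = 0.196146, running G = 7.793732

G = 7.7937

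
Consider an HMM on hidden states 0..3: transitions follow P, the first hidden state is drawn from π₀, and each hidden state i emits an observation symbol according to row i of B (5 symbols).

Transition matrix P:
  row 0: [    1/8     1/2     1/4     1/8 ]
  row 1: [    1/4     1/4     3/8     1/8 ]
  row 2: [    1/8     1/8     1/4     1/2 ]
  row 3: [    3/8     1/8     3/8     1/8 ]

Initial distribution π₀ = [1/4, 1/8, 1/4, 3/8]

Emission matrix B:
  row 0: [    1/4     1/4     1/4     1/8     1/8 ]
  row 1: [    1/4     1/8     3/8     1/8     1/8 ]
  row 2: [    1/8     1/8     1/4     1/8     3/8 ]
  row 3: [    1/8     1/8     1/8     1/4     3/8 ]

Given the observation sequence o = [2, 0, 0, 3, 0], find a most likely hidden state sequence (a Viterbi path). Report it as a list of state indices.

t=0: δ = [6.250e-02, 4.688e-02, 6.250e-02, 4.688e-02]  (obs o_0=2)
t=1: δ = [4.395e-03, 7.812e-03, 2.197e-03, 3.906e-03]  ψ = [3, 0, 1, 2]  (obs o_1=0)
t=2: δ = [4.883e-04, 5.493e-04, 3.662e-04, 1.373e-04]  ψ = [1, 0, 1, 2]  (obs o_2=0)
t=3: δ = [1.717e-05, 3.052e-05, 2.575e-05, 4.578e-05]  ψ = [1, 0, 1, 2]  (obs o_3=3)
t=4: δ = [4.292e-06, 2.146e-06, 2.146e-06, 1.609e-06]  ψ = [3, 0, 3, 2]  (obs o_4=0)
backtrack: best end state = 0; path = [0, 1, 2, 3, 0]

path = [0, 1, 2, 3, 0]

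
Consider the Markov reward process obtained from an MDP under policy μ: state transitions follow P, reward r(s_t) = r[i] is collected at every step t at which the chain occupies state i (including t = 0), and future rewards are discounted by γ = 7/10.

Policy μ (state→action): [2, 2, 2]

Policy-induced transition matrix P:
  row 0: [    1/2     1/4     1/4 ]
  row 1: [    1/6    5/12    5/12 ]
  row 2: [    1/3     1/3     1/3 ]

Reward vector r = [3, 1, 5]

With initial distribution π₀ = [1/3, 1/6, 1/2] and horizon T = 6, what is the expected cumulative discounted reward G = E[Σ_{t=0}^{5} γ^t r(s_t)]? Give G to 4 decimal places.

t=0: π = [0.3333, 0.1667, 0.5000], E[r] = 3.6667, γ^t·E[r] = 3.666667, running G = 3.666667
t=1: π = [0.3611, 0.3194, 0.3194], E[r] = 3.0000, γ^t·E[r] = 2.100000, running G = 5.766667
t=2: π = [0.3403, 0.3299, 0.3299], E[r] = 3.0000, γ^t·E[r] = 1.470000, running G = 7.236667
t=3: π = [0.3351, 0.3325, 0.3325], E[r] = 3.0000, γ^t·E[r] = 1.029000, running G = 8.265667
t=4: π = [0.3338, 0.3331, 0.3331], E[r] = 3.0000, γ^t·E[r] = 0.720300, running G = 8.985967
t=5: π = [0.3334, 0.3333, 0.3333], E[r] = 3.0000, γ^t·E[r] = 0.504210, running G = 9.490177

G = 9.4902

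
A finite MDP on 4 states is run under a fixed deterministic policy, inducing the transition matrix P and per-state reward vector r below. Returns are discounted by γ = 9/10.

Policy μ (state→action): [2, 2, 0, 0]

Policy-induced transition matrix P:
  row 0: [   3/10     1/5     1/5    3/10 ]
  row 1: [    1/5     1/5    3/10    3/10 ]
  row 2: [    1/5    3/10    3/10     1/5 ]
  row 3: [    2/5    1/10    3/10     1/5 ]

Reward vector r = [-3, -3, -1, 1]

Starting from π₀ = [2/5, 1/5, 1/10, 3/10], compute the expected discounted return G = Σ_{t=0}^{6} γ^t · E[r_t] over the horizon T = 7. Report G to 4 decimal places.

t=0: π = [0.4000, 0.2000, 0.1000, 0.3000], E[r] = -1.6000, γ^t·E[r] = -1.600000, running G = -1.600000
t=1: π = [0.3000, 0.1800, 0.2600, 0.2600], E[r] = -1.4400, γ^t·E[r] = -1.296000, running G = -2.896000
t=2: π = [0.2820, 0.2000, 0.2700, 0.2480], E[r] = -1.4680, γ^t·E[r] = -1.189080, running G = -4.085080
t=3: π = [0.2778, 0.2022, 0.2718, 0.2482], E[r] = -1.4636, γ^t·E[r] = -1.066964, running G = -5.152044
t=4: π = [0.2774, 0.2024, 0.2722, 0.2480], E[r] = -1.4636, γ^t·E[r] = -0.960242, running G = -6.112286
t=5: π = [0.2773, 0.2024, 0.2723, 0.2480], E[r] = -1.4636, γ^t·E[r] = -0.864225, running G = -6.976511
t=6: π = [0.2773, 0.2024, 0.2723, 0.2480], E[r] = -1.4636, γ^t·E[r] = -0.777797, running G = -7.754308

G = -7.7543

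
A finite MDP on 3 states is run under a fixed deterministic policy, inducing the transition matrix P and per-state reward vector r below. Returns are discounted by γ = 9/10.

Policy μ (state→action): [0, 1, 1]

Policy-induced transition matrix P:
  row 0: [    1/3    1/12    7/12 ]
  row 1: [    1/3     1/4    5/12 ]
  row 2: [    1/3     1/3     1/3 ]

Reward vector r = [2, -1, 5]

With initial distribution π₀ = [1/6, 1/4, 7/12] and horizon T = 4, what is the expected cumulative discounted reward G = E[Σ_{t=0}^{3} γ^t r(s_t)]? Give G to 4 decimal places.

t=0: π = [0.1667, 0.2500, 0.5833], E[r] = 3.0000, γ^t·E[r] = 3.000000, running G = 3.000000
t=1: π = [0.3333, 0.2708, 0.3958], E[r] = 2.3750, γ^t·E[r] = 2.137500, running G = 5.137500
t=2: π = [0.3333, 0.2274, 0.4392], E[r] = 2.6354, γ^t·E[r] = 2.134688, running G = 7.272188
t=3: π = [0.3333, 0.2310, 0.4356], E[r] = 2.6137, γ^t·E[r] = 1.905398, running G = 9.177586

G = 9.1776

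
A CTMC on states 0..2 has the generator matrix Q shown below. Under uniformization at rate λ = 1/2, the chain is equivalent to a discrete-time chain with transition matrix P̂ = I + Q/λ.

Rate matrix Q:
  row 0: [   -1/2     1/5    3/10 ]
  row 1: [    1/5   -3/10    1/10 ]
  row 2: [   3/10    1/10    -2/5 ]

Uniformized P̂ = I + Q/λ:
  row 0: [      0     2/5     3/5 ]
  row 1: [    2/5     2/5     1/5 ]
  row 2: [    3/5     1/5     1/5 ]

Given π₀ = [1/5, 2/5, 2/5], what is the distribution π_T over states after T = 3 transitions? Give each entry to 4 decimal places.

π = [0.3536, 0.3280, 0.3184]

t=0: π = [0.2000, 0.4000, 0.4000]
t=1: π = [0.4000, 0.3200, 0.2800]
t=2: π = [0.2960, 0.3440, 0.3600]
t=3: π = [0.3536, 0.3280, 0.3184]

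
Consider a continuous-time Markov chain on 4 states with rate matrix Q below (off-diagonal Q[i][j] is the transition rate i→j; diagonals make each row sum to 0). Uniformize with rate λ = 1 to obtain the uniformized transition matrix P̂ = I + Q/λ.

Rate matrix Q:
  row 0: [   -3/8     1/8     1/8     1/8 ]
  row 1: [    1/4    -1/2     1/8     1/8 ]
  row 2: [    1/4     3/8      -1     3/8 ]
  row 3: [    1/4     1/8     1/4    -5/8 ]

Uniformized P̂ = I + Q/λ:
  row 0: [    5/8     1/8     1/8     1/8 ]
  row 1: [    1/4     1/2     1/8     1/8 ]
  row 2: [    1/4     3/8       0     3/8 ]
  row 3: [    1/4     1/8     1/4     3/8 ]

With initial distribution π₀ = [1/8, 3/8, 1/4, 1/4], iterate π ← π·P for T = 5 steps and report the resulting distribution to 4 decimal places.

π = [0.3980, 0.2555, 0.1347, 0.2119]

t=0: π = [0.1250, 0.3750, 0.2500, 0.2500]
t=1: π = [0.2969, 0.3281, 0.1250, 0.2500]
t=2: π = [0.3613, 0.2793, 0.1406, 0.2188]
t=3: π = [0.3855, 0.2649, 0.1348, 0.2148]
t=4: π = [0.3946, 0.2580, 0.1350, 0.2124]
t=5: π = [0.3980, 0.2555, 0.1347, 0.2119]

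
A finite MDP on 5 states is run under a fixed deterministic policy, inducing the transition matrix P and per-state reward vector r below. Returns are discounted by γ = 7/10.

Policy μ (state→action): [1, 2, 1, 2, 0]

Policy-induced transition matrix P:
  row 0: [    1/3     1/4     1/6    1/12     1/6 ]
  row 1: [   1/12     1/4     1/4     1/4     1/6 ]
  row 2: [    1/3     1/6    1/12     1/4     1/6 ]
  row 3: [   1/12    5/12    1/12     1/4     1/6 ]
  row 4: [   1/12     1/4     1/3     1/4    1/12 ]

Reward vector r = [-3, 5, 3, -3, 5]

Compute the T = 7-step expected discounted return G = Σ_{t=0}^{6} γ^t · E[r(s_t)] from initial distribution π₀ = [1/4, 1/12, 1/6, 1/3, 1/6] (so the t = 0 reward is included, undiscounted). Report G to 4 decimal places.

G = 3.0981

t=0: π = [0.2500, 0.0833, 0.1667, 0.3333, 0.1667], E[r] = 0.0000, γ^t·E[r] = 0.000000, running G = 0.000000
t=1: π = [0.1875, 0.2917, 0.1597, 0.2083, 0.1528], E[r] = 1.5139, γ^t·E[r] = 1.059722, running G = 1.059722
t=2: π = [0.1701, 0.2714, 0.1858, 0.2188, 0.1539], E[r] = 1.5174, γ^t·E[r] = 0.743507, running G = 1.803229
t=3: π = [0.1723, 0.2710, 0.1812, 0.2216, 0.1538], E[r] = 1.4859, γ^t·E[r] = 0.509670, running G = 2.312899
t=4: π = [0.1717, 0.2718, 0.1813, 0.2213, 0.1538], E[r] = 1.4934, γ^t·E[r] = 0.358558, running G = 2.671457
t=5: π = [0.1716, 0.2718, 0.1814, 0.2214, 0.1538], E[r] = 1.4934, γ^t·E[r] = 0.250996, running G = 2.922453
t=6: π = [0.1716, 0.2718, 0.1814, 0.2214, 0.1538], E[r] = 1.4933, γ^t·E[r] = 0.175690, running G = 3.098143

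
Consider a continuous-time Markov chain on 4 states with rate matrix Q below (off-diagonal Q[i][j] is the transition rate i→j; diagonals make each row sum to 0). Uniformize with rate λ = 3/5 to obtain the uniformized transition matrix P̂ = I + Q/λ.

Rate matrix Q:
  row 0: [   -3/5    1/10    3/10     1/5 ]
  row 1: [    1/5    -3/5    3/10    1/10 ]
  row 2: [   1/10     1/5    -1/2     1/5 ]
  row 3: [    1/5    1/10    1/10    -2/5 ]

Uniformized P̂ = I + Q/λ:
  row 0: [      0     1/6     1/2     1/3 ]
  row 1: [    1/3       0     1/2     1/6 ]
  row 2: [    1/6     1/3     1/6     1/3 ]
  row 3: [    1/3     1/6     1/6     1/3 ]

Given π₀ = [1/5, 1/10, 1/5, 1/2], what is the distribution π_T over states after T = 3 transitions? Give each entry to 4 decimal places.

t=0: π = [0.2000, 0.1000, 0.2000, 0.5000]
t=1: π = [0.2333, 0.1833, 0.2667, 0.3167]
t=2: π = [0.2111, 0.1806, 0.3056, 0.3028]
t=3: π = [0.2120, 0.1875, 0.2972, 0.3032]

π = [0.2120, 0.1875, 0.2972, 0.3032]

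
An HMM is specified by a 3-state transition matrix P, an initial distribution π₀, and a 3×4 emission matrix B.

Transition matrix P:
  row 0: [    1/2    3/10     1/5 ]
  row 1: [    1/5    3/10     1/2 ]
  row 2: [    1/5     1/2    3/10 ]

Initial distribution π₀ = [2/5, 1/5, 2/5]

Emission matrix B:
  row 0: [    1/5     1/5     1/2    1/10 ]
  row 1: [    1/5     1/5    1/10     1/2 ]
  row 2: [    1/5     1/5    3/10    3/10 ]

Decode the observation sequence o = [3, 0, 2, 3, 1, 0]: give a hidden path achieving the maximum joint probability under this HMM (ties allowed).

path = [2, 1, 2, 1, 2, 1]

t=0: δ = [4.000e-02, 1.000e-01, 1.200e-01]  (obs o_0=3)
t=1: δ = [4.800e-03, 1.200e-02, 1.000e-02]  ψ = [2, 2, 1]  (obs o_1=0)
t=2: δ = [1.200e-03, 5.000e-04, 1.800e-03]  ψ = [0, 2, 1]  (obs o_2=2)
t=3: δ = [6.000e-05, 4.500e-04, 1.620e-04]  ψ = [0, 2, 2]  (obs o_3=3)
t=4: δ = [1.800e-05, 2.700e-05, 4.500e-05]  ψ = [1, 1, 1]  (obs o_4=1)
t=5: δ = [1.800e-06, 4.500e-06, 2.700e-06]  ψ = [0, 2, 1]  (obs o_5=0)
backtrack: best end state = 1; path = [2, 1, 2, 1, 2, 1]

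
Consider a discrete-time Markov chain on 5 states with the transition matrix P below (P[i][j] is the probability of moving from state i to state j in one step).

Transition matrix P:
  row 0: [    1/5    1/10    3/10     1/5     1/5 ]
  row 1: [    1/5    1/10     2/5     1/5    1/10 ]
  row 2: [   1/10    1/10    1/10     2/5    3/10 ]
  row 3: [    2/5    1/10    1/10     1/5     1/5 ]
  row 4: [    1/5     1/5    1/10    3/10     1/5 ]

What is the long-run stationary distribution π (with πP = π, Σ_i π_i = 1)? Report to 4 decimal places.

Balance equations π_j = Σ_i π_i·P[i][j]:
  π_0 = 1/5·π_0 + 1/5·π_1 + 1/10·π_2 + 2/5·π_3 + 1/5·π_4
  π_1 = 1/10·π_0 + 1/10·π_1 + 1/10·π_2 + 1/10·π_3 + 1/5·π_4
  π_2 = 3/10·π_0 + 2/5·π_1 + 1/10·π_2 + 1/10·π_3 + 1/10·π_4
  π_3 = 1/5·π_0 + 1/5·π_1 + 2/5·π_2 + 1/5·π_3 + 3/10·π_4
  normalize: π_0 + π_1 + π_2 + π_3 + π_4 = 1
Solving the linear system gives exactly π = [2969/12734, 768/6367, 1164/6367, 3275/12734, 1313/6367].

π = [0.2332, 0.1206, 0.1828, 0.2572, 0.2062]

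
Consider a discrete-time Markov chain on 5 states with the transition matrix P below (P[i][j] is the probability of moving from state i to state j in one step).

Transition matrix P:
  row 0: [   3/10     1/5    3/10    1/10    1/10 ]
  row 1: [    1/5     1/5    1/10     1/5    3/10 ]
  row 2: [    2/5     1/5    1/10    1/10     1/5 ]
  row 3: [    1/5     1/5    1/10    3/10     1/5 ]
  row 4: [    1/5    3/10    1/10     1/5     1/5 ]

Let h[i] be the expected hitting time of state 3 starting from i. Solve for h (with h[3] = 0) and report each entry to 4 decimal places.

h = [7.1533, 6.2774, 7.0803, 0.0000, 6.2774]

First-step conditioning: h[3] = 0; for i ≠ 3, h[i] = 1 + Σ_k P[i][k]·h[k].
  h[0] = 1 + 3/10·h[0] + 1/5·h[1] + 3/10·h[2] + 1/10·h[4]
  h[1] = 1 + 1/5·h[0] + 1/5·h[1] + 1/10·h[2] + 3/10·h[4]
  h[2] = 1 + 2/5·h[0] + 1/5·h[1] + 1/10·h[2] + 1/5·h[4]
  h[4] = 1 + 1/5·h[0] + 3/10·h[1] + 1/10·h[2] + 1/5·h[4]
Solving the 4×4 linear system over states ≠ 3 gives exactly h = [980/137, 860/137, 970/137, 0, 860/137] (h[3] = 0 is the target).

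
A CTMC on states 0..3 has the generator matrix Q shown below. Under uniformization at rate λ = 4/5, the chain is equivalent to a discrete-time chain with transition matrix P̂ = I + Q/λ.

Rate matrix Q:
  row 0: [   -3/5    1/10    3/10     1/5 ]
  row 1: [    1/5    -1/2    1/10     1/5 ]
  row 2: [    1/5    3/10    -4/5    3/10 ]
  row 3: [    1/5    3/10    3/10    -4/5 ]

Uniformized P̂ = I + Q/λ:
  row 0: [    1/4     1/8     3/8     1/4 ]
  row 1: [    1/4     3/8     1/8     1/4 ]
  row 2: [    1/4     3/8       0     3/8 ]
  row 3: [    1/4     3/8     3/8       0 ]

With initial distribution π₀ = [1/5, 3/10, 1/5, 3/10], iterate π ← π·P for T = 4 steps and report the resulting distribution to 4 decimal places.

t=0: π = [0.2000, 0.3000, 0.2000, 0.3000]
t=1: π = [0.2500, 0.3250, 0.2250, 0.2000]
t=2: π = [0.2500, 0.3125, 0.2094, 0.2281]
t=3: π = [0.2500, 0.3125, 0.2184, 0.2191]
t=4: π = [0.2500, 0.3125, 0.2150, 0.2225]

π = [0.2500, 0.3125, 0.2150, 0.2225]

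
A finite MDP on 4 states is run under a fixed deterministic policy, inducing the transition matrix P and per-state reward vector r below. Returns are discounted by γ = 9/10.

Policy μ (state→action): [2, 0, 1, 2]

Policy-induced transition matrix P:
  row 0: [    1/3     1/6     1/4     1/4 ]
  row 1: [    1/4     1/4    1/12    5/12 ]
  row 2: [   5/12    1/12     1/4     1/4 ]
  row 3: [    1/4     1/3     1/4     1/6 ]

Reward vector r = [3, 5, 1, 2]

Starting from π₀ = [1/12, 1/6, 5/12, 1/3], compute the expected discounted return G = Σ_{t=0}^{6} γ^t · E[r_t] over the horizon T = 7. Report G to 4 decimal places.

G = 13.6410

t=0: π = [0.0833, 0.1667, 0.4167, 0.3333], E[r] = 2.1667, γ^t·E[r] = 2.166667, running G = 2.166667
t=1: π = [0.3264, 0.2014, 0.2222, 0.2500], E[r] = 2.7083, γ^t·E[r] = 2.437500, running G = 4.604167
t=2: π = [0.3142, 0.2066, 0.2164, 0.2627], E[r] = 2.7176, γ^t·E[r] = 2.201250, running G = 6.805417
t=3: π = [0.3123, 0.2096, 0.2156, 0.2625], E[r] = 2.7256, γ^t·E[r] = 1.986961, running G = 8.792378
t=4: π = [0.3119, 0.2099, 0.2151, 0.2631], E[r] = 2.7267, γ^t·E[r] = 1.788971, running G = 10.581349
t=5: π = [0.3118, 0.2101, 0.2150, 0.2631], E[r] = 2.7271, γ^t·E[r] = 1.610310, running G = 12.191660
t=6: π = [0.3118, 0.2101, 0.2150, 0.2631], E[r] = 2.7271, γ^t·E[r] = 1.449312, running G = 13.640972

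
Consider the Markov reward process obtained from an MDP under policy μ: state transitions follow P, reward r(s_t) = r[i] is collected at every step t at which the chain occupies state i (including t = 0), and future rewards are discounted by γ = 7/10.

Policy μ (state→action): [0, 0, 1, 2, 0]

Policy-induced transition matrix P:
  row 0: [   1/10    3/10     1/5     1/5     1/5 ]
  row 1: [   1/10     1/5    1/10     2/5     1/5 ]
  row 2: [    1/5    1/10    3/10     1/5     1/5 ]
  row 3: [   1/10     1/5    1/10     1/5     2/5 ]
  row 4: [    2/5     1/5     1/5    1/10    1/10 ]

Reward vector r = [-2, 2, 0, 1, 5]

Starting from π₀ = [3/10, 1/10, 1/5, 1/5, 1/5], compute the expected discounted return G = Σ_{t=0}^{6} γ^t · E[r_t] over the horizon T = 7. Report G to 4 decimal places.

G = 3.5898

t=0: π = [0.3000, 0.1000, 0.2000, 0.2000, 0.2000], E[r] = 0.8000, γ^t·E[r] = 0.800000, running G = 0.800000
t=1: π = [0.1800, 0.2100, 0.1900, 0.2000, 0.2200], E[r] = 1.3600, γ^t·E[r] = 0.952000, running G = 1.752000
t=2: π = [0.1850, 0.1990, 0.1780, 0.2200, 0.2180], E[r] = 1.3380, γ^t·E[r] = 0.655620, running G = 2.407620
t=3: π = [0.1832, 0.2007, 0.1759, 0.2180, 0.2222], E[r] = 1.3640, γ^t·E[r] = 0.467852, running G = 2.875472
t=4: π = [0.1843, 0.2007, 0.1757, 0.2179, 0.2214], E[r] = 1.3578, γ^t·E[r] = 0.326003, running G = 3.201475
t=5: π = [0.1840, 0.2009, 0.1757, 0.2180, 0.2214], E[r] = 1.3590, γ^t·E[r] = 0.228402, running G = 3.429877
t=6: π = [0.1840, 0.2008, 0.1757, 0.2180, 0.2215], E[r] = 1.3590, γ^t·E[r] = 0.159880, running G = 3.589757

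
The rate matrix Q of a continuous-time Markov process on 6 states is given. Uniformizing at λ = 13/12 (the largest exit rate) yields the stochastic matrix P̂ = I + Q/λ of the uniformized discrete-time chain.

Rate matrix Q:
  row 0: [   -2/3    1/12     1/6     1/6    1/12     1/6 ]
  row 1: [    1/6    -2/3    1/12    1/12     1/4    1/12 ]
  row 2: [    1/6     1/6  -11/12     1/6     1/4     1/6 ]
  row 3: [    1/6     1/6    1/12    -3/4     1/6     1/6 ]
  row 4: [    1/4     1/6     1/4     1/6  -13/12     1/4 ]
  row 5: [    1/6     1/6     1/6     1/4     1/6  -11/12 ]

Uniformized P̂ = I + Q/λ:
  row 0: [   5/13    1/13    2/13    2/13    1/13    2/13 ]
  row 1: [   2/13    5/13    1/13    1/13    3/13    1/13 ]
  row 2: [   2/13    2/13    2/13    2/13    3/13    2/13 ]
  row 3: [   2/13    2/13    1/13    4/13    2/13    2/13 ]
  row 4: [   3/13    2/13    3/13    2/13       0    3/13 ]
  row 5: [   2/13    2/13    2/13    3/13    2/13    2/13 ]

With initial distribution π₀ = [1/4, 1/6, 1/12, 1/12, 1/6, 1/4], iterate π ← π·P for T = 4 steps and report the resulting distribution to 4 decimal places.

π = [0.2141, 0.1784, 0.1371, 0.1794, 0.1401, 0.1509]

t=0: π = [0.2500, 0.1667, 0.0833, 0.0833, 0.1667, 0.2500]
t=1: π = [0.2244, 0.1731, 0.1474, 0.1731, 0.1282, 0.1538]
t=2: π = [0.2155, 0.1765, 0.1371, 0.1790, 0.1415, 0.1504]
t=3: π = [0.2145, 0.1780, 0.1374, 0.1794, 0.1396, 0.1512]
t=4: π = [0.2141, 0.1784, 0.1371, 0.1794, 0.1401, 0.1509]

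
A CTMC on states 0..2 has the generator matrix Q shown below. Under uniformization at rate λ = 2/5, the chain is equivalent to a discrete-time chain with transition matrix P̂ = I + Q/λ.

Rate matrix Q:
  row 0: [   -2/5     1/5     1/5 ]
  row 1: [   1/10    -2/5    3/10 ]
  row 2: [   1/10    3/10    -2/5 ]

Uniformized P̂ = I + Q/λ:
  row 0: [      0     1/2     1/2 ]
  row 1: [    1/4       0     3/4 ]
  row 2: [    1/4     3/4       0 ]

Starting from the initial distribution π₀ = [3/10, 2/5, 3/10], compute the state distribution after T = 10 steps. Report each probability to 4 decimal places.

π = [0.2000, 0.4028, 0.3972]

t=0: π = [0.3000, 0.4000, 0.3000]
t=1: π = [0.1750, 0.3750, 0.4500]
t=2: π = [0.2063, 0.4250, 0.3688]
t=3: π = [0.1984, 0.3797, 0.4219]
t=4: π = [0.2004, 0.4156, 0.3840]
t=5: π = [0.1999, 0.3882, 0.4119]
t=6: π = [0.2000, 0.4089, 0.3911]
t=7: π = [0.2000, 0.3933, 0.4067]
t=8: π = [0.2000, 0.4050, 0.3950]
t=9: π = [0.2000, 0.3962, 0.4038]
t=10: π = [0.2000, 0.4028, 0.3972]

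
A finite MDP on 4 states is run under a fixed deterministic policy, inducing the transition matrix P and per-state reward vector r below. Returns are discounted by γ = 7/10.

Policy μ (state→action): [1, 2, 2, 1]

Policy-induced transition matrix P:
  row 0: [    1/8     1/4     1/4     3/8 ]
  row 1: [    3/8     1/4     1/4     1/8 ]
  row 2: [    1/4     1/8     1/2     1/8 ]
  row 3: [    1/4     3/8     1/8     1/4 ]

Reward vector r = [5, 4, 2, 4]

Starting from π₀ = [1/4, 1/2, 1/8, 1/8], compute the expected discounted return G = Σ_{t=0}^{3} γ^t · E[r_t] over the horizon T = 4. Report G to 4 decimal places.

G = 9.6755

t=0: π = [0.2500, 0.5000, 0.1250, 0.1250], E[r] = 4.0000, γ^t·E[r] = 4.000000, running G = 4.000000
t=1: π = [0.2813, 0.2500, 0.2656, 0.2031], E[r] = 3.7500, γ^t·E[r] = 2.625000, running G = 6.625000
t=2: π = [0.2461, 0.2422, 0.2910, 0.2207], E[r] = 3.6641, γ^t·E[r] = 1.795391, running G = 8.420391
t=3: π = [0.2495, 0.2412, 0.2952, 0.2141], E[r] = 3.6592, γ^t·E[r] = 1.255099, running G = 9.675489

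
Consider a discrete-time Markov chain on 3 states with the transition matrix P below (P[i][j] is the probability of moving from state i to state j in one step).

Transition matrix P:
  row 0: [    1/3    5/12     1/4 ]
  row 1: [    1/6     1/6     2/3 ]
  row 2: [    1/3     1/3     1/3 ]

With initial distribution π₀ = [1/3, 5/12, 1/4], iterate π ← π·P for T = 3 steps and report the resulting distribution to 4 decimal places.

t=0: π = [0.3333, 0.4167, 0.2500]
t=1: π = [0.2639, 0.2917, 0.4444]
t=2: π = [0.2847, 0.3067, 0.4086]
t=3: π = [0.2822, 0.3059, 0.4118]

π = [0.2822, 0.3059, 0.4118]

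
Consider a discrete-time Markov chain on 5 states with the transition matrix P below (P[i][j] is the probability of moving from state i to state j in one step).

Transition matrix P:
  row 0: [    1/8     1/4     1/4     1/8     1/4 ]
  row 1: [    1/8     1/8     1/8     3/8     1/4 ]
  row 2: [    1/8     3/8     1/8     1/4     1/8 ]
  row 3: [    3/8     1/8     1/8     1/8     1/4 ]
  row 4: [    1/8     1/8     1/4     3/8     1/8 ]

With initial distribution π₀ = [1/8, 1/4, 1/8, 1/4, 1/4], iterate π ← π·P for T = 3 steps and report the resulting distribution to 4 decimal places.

π = [0.1851, 0.1924, 0.1743, 0.2454, 0.2029]

t=0: π = [0.1250, 0.2500, 0.1250, 0.2500, 0.2500]
t=1: π = [0.1875, 0.1719, 0.1719, 0.2656, 0.2031]
t=2: π = [0.1914, 0.1914, 0.1738, 0.2402, 0.2031]
t=3: π = [0.1851, 0.1924, 0.1743, 0.2454, 0.2029]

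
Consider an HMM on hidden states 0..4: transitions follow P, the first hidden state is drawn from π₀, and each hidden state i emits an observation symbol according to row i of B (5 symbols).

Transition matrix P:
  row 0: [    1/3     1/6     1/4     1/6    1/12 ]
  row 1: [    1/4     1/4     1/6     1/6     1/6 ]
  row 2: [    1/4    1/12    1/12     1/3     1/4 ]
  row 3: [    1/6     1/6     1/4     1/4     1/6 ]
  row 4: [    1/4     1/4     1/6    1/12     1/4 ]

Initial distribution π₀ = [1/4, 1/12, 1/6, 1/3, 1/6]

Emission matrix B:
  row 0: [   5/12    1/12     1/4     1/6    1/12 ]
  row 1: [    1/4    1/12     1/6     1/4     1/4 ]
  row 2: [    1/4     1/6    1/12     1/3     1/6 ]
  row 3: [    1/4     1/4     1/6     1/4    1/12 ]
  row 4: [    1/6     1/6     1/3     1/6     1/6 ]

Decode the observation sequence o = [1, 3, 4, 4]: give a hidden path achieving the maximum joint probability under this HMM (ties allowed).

t=0: δ = [2.083e-02, 6.944e-03, 2.778e-02, 8.333e-02, 2.778e-02]  (obs o_0=1)
t=1: δ = [2.315e-03, 3.472e-03, 6.944e-03, 5.208e-03, 2.315e-03]  ψ = [3, 3, 3, 3, 3]  (obs o_1=3)
t=2: δ = [1.447e-04, 2.170e-04, 2.170e-04, 1.929e-04, 2.894e-04]  ψ = [2, 1, 3, 2, 2]  (obs o_2=4)
t=3: δ = [6.028e-06, 1.808e-05, 8.038e-06, 6.028e-06, 1.206e-05]  ψ = [4, 4, 3, 2, 4]  (obs o_3=4)
backtrack: best end state = 1; path = [3, 2, 4, 1]

path = [3, 2, 4, 1]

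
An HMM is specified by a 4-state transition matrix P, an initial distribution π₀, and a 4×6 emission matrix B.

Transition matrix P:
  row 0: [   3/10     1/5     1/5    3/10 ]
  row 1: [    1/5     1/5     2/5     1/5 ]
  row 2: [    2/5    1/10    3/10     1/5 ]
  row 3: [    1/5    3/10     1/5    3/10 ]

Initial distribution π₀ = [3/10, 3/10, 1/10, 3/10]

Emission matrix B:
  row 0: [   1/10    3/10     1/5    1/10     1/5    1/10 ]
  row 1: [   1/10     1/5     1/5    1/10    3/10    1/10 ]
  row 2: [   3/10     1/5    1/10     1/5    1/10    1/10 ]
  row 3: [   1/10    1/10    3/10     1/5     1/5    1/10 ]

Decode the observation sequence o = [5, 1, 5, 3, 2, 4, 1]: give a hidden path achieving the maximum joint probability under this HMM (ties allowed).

t=0: δ = [3.000e-02, 3.000e-02, 1.000e-02, 3.000e-02]  (obs o_0=5)
t=1: δ = [2.700e-03, 1.800e-03, 2.400e-03, 9.000e-04]  ψ = [0, 3, 1, 0]  (obs o_1=1)
t=2: δ = [9.600e-05, 5.400e-05, 7.200e-05, 8.100e-05]  ψ = [2, 0, 1, 0]  (obs o_2=5)
t=3: δ = [2.880e-06, 2.430e-06, 4.320e-06, 5.760e-06]  ψ = [0, 3, 1, 0]  (obs o_3=3)
t=4: δ = [3.456e-07, 3.456e-07, 1.296e-07, 5.184e-07]  ψ = [2, 3, 2, 3]  (obs o_4=2)
t=5: δ = [2.074e-08, 4.666e-08, 1.382e-08, 3.110e-08]  ψ = [0, 3, 1, 3]  (obs o_5=4)
t=6: δ = [2.799e-09, 1.866e-09, 3.732e-09, 9.331e-10]  ψ = [1, 1, 1, 1]  (obs o_6=1)
backtrack: best end state = 2; path = [1, 2, 0, 3, 3, 1, 2]

path = [1, 2, 0, 3, 3, 1, 2]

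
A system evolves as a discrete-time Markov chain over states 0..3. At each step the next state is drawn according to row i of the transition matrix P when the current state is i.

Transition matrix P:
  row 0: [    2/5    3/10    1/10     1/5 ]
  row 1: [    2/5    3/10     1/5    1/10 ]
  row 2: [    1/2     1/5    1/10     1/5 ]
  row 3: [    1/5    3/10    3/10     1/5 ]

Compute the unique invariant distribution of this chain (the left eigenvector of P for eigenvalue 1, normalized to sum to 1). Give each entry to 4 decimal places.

π = [0.3819, 0.2837, 0.1627, 0.1716]

Balance equations π_j = Σ_i π_i·P[i][j]:
  π_0 = 2/5·π_0 + 2/5·π_1 + 1/2·π_2 + 1/5·π_3
  π_1 = 3/10·π_0 + 3/10·π_1 + 1/5·π_2 + 3/10·π_3
  π_2 = 1/10·π_0 + 1/5·π_1 + 1/10·π_2 + 3/10·π_3
  normalize: π_0 + π_1 + π_2 + π_3 = 1
Solving the linear system gives exactly π = [55/144, 143/504, 41/252, 173/1008].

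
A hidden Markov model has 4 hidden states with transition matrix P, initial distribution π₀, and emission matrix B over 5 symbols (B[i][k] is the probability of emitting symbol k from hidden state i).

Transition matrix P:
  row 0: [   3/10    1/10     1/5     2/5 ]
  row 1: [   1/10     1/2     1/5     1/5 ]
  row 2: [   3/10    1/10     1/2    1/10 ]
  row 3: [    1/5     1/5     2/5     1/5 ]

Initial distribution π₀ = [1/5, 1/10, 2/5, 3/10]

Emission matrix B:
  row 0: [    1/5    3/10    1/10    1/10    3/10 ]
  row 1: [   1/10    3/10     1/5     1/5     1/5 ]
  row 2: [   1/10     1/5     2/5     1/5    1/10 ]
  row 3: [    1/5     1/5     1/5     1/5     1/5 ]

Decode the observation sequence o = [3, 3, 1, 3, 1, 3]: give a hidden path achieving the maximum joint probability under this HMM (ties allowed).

t=0: δ = [2.000e-02, 2.000e-02, 8.000e-02, 6.000e-02]  (obs o_0=3)
t=1: δ = [2.400e-03, 2.400e-03, 8.000e-03, 2.400e-03]  ψ = [2, 3, 2, 3]  (obs o_1=3)
t=2: δ = [7.200e-04, 3.600e-04, 8.000e-04, 1.920e-04]  ψ = [2, 1, 2, 0]  (obs o_2=1)
t=3: δ = [2.400e-05, 3.600e-05, 8.000e-05, 5.760e-05]  ψ = [2, 1, 2, 0]  (obs o_3=3)
t=4: δ = [7.200e-06, 5.400e-06, 8.000e-06, 2.304e-06]  ψ = [2, 1, 2, 3]  (obs o_4=1)
t=5: δ = [2.400e-07, 5.400e-07, 8.000e-07, 5.760e-07]  ψ = [2, 1, 2, 0]  (obs o_5=3)
backtrack: best end state = 2; path = [2, 2, 2, 2, 2, 2]

path = [2, 2, 2, 2, 2, 2]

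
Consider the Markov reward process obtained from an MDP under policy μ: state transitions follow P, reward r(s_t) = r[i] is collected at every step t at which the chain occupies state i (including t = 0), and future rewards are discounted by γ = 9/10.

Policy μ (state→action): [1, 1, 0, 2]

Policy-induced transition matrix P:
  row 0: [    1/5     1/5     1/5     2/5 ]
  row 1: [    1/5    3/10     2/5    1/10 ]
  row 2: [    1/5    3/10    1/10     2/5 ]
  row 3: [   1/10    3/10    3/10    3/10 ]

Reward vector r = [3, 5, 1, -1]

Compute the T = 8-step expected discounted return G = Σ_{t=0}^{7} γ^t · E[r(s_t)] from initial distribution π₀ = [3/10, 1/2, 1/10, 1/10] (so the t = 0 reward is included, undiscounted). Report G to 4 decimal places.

t=0: π = [0.3000, 0.5000, 0.1000, 0.1000], E[r] = 3.4000, γ^t·E[r] = 3.400000, running G = 3.400000
t=1: π = [0.1900, 0.2700, 0.3000, 0.2400], E[r] = 1.9800, γ^t·E[r] = 1.782000, running G = 5.182000
t=2: π = [0.1760, 0.2810, 0.2480, 0.2950], E[r] = 1.8860, γ^t·E[r] = 1.527660, running G = 6.709660
t=3: π = [0.1705, 0.2824, 0.2609, 0.2862], E[r] = 1.8982, γ^t·E[r] = 1.383788, running G = 8.093448
t=4: π = [0.1714, 0.2830, 0.2590, 0.2867], E[r] = 1.9012, γ^t·E[r] = 1.247404, running G = 9.340851
t=5: π = [0.1713, 0.2829, 0.2594, 0.2864], E[r] = 1.9012, γ^t·E[r] = 1.122650, running G = 10.463502
t=6: π = [0.1714, 0.2829, 0.2593, 0.2865], E[r] = 1.9012, γ^t·E[r] = 1.010367, running G = 11.473868
t=7: π = [0.1714, 0.2829, 0.2593, 0.2865], E[r] = 1.9012, γ^t·E[r] = 0.909328, running G = 12.383196

G = 12.3832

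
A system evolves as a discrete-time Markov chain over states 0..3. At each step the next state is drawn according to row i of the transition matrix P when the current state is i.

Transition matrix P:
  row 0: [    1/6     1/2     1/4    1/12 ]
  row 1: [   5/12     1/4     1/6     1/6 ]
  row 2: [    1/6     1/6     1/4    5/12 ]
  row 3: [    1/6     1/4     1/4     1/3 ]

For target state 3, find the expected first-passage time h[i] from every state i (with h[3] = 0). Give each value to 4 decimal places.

h = [5.3878, 5.1429, 3.6735, 0.0000]

First-step conditioning: h[3] = 0; for i ≠ 3, h[i] = 1 + Σ_k P[i][k]·h[k].
  h[0] = 1 + 1/6·h[0] + 1/2·h[1] + 1/4·h[2]
  h[1] = 1 + 5/12·h[0] + 1/4·h[1] + 1/6·h[2]
  h[2] = 1 + 1/6·h[0] + 1/6·h[1] + 1/4·h[2]
Solving the 3×3 linear system over states ≠ 3 gives exactly h = [264/49, 36/7, 180/49, 0] (h[3] = 0 is the target).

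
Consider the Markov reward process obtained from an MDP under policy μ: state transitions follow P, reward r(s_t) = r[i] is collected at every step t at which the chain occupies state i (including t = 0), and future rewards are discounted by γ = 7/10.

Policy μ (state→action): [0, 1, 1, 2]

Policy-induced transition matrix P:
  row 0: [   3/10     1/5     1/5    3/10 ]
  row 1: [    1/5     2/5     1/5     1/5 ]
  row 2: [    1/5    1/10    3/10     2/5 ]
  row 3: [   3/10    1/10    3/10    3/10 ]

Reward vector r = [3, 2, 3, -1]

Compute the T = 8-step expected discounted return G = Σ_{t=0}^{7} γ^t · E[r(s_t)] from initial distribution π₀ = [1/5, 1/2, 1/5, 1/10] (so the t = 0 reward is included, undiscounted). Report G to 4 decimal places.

G = 5.5594

t=0: π = [0.2000, 0.5000, 0.2000, 0.1000], E[r] = 2.1000, γ^t·E[r] = 2.100000, running G = 2.100000
t=1: π = [0.2300, 0.2700, 0.2300, 0.2700], E[r] = 1.6500, γ^t·E[r] = 1.155000, running G = 3.255000
t=2: π = [0.2500, 0.2040, 0.2500, 0.2960], E[r] = 1.6120, γ^t·E[r] = 0.789880, running G = 4.044880
t=3: π = [0.2546, 0.1862, 0.2546, 0.3046], E[r] = 1.5954, γ^t·E[r] = 0.547222, running G = 4.592102
t=4: π = [0.2559, 0.1813, 0.2559, 0.3068], E[r] = 1.5913, γ^t·E[r] = 0.382076, running G = 4.974178
t=5: π = [0.2563, 0.1800, 0.2563, 0.3075], E[r] = 1.5902, γ^t·E[r] = 0.267260, running G = 5.241438
t=6: π = [0.2564, 0.1796, 0.2564, 0.3076], E[r] = 1.5899, γ^t·E[r] = 0.187046, running G = 5.428484
t=7: π = [0.2564, 0.1795, 0.2564, 0.3077], E[r] = 1.5898, γ^t·E[r] = 0.130925, running G = 5.559409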